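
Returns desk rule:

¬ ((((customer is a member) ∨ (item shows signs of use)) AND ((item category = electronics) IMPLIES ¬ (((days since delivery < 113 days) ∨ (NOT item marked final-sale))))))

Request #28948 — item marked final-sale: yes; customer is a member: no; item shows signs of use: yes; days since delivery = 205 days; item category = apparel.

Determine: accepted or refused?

Refused

Atomic conditions:
  customer is a member: no → false
  item shows signs of use: yes → true
  item category = electronics: apparel == electronics is false
  days since delivery < 113 days: 205 < 113 is false
  NOT item marked final-sale: yes → false
Combine:
[1.1] false OR true = true
[1.2.2.1] false OR false = false
[1.2.2] NOT false = true
[1.2] false → true (antecedent false ⇒ implication holds) = true
[1] true AND true = true
[root] NOT true = false
Overall: false → refused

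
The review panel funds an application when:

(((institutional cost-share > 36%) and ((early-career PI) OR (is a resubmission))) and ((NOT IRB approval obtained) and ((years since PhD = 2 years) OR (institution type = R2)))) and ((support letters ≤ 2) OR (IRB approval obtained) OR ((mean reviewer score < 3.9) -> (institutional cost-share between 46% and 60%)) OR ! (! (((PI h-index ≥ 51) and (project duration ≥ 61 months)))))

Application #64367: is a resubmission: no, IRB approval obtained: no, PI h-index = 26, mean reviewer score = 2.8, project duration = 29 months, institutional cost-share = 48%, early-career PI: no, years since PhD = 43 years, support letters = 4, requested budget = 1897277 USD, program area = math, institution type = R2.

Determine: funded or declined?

Atomic conditions:
  institutional cost-share > 36%: 48 > 36 is true
  early-career PI: no → false
  is a resubmission: no → false
  NOT IRB approval obtained: no → true
  years since PhD = 2 years: 43 == 2 is false
  institution type = R2: R2 == R2 is true
  support letters ≤ 2: 4 ≤ 2 is false
  IRB approval obtained: no → false
  mean reviewer score < 3.9: 2.8 < 3.9 is true
  institutional cost-share between 46% and 60%: 48 in [46, 60] is true
  PI h-index ≥ 51: 26 ≥ 51 is false
  project duration ≥ 61 months: 29 ≥ 61 is false
Combine:
[1.1.2] false OR false = false
[1.1] true AND false = false
[1.2.2] false OR true = true
[1.2] true AND true = true
[1] false AND true = false
[2.3] true → true = true
[2.4.1.1] false AND false = false
[2.4.1] NOT false = true
[2.4] NOT true = false
[2] false OR false OR true OR false = true
[root] false AND true = false
Overall: false → declined

Declined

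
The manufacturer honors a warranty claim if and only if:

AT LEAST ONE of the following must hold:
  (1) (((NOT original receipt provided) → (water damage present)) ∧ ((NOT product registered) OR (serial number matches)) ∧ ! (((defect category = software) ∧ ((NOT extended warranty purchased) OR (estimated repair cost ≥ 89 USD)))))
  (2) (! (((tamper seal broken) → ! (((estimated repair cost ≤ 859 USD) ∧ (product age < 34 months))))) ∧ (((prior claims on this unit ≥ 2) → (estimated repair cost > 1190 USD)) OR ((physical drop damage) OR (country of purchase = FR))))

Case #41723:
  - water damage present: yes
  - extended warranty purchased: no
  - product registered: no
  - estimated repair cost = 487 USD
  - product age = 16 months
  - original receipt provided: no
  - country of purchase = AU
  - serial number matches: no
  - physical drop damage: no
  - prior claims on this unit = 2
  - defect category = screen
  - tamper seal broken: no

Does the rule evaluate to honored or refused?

Atomic conditions:
  NOT original receipt provided: no → true
  water damage present: yes → true
  NOT product registered: no → true
  serial number matches: no → false
  defect category = software: screen == software is false
  NOT extended warranty purchased: no → true
  estimated repair cost ≥ 89 USD: 487 ≥ 89 is true
  tamper seal broken: no → false
  estimated repair cost ≤ 859 USD: 487 ≤ 859 is true
  product age < 34 months: 16 < 34 is true
  prior claims on this unit ≥ 2: 2 ≥ 2 is true
  estimated repair cost > 1190 USD: 487 > 1190 is false
  physical drop damage: no → false
  country of purchase = FR: AU == FR is false
Combine:
[1.1] true → true = true
[1.2] true OR false = true
[1.3.1.2] true OR true = true
[1.3.1] false AND true = false
[1.3] NOT false = true
[1] true AND true AND true = true
[2.1.1.2.1] true AND true = true
[2.1.1.2] NOT true = false
[2.1.1] false → false (antecedent false ⇒ implication holds) = true
[2.1] NOT true = false
[2.2.1] true → false = false
[2.2.2] false OR false = false
[2.2] false OR false = false
[2] false AND false = false
[root] true OR false = true
Overall: true → honored

Honored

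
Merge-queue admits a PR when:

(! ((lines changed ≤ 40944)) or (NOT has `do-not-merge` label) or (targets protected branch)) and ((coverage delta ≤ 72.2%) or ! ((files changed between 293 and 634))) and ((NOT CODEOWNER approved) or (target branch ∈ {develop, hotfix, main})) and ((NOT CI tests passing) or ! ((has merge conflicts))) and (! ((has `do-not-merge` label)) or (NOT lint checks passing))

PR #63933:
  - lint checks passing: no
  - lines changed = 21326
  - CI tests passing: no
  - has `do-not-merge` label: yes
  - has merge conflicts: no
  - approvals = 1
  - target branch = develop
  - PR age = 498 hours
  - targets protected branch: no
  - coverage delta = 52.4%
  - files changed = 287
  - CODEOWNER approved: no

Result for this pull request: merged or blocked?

Atomic conditions:
  lines changed ≤ 40944: 21326 ≤ 40944 is true
  NOT has `do-not-merge` label: yes → false
  targets protected branch: no → false
  coverage delta ≤ 72.2%: 52.4 ≤ 72.2 is true
  files changed between 293 and 634: 287 in [293, 634] is false
  NOT CODEOWNER approved: no → true
  target branch ∈ {develop, hotfix, main}: develop is in the set → true
  NOT CI tests passing: no → true
  has merge conflicts: no → false
  has `do-not-merge` label: yes → true
  NOT lint checks passing: no → true
Combine:
[1.1] NOT true = false
[1] false OR false OR false = false
[2.2] NOT false = true
[2] true OR true = true
[3] true OR true = true
[4.2] NOT false = true
[4] true OR true = true
[5.1] NOT true = false
[5] false OR true = true
[root] false AND true AND true AND true AND true = false
Overall: false → blocked

Blocked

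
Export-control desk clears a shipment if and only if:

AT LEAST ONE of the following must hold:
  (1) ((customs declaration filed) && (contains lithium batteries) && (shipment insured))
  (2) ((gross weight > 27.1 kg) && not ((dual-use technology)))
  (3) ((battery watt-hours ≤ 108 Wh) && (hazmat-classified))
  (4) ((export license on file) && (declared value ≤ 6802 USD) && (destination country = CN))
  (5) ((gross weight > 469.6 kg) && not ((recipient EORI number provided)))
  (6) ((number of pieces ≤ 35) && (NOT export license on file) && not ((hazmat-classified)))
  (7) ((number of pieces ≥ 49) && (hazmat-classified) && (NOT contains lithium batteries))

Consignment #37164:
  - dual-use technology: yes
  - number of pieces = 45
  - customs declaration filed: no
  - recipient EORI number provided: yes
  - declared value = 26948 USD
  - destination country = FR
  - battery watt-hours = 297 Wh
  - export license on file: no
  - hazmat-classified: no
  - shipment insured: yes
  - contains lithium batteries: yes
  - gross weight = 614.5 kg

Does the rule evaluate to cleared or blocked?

Atomic conditions:
  customs declaration filed: no → false
  contains lithium batteries: yes → true
  shipment insured: yes → true
  gross weight > 27.1 kg: 614.5 > 27.1 is true
  dual-use technology: yes → true
  battery watt-hours ≤ 108 Wh: 297 ≤ 108 is false
  hazmat-classified: no → false
  export license on file: no → false
  declared value ≤ 6802 USD: 26948 ≤ 6802 is false
  destination country = CN: FR == CN is false
  gross weight > 469.6 kg: 614.5 > 469.6 is true
  recipient EORI number provided: yes → true
  number of pieces ≤ 35: 45 ≤ 35 is false
  NOT export license on file: no → true
  number of pieces ≥ 49: 45 ≥ 49 is false
  NOT contains lithium batteries: yes → false
Combine:
[1] false AND true AND true = false
[2.2] NOT true = false
[2] true AND false = false
[3] false AND false = false
[4] false AND false AND false = false
[5.2] NOT true = false
[5] true AND false = false
[6.3] NOT false = true
[6] false AND true AND true = false
[7] false AND false AND false = false
[root] false OR false OR false OR false OR false OR false OR false = false
Overall: false → blocked

Blocked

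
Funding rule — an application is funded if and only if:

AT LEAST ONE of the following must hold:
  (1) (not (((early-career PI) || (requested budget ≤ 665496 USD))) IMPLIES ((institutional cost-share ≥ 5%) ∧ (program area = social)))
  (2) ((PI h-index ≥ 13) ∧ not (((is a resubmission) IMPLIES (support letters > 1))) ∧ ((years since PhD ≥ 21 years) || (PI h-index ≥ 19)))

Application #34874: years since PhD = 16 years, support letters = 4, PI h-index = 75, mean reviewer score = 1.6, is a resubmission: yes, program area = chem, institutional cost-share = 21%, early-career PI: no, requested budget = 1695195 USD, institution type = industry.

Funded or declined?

Declined

Atomic conditions:
  early-career PI: no → false
  requested budget ≤ 665496 USD: 1695195 ≤ 665496 is false
  institutional cost-share ≥ 5%: 21 ≥ 5 is true
  program area = social: chem == social is false
  PI h-index ≥ 13: 75 ≥ 13 is true
  is a resubmission: yes → true
  support letters > 1: 4 > 1 is true
  years since PhD ≥ 21 years: 16 ≥ 21 is false
  PI h-index ≥ 19: 75 ≥ 19 is true
Combine:
[1.1.1] false OR false = false
[1.1] NOT false = true
[1.2] true AND false = false
[1] true → false = false
[2.2.1] true → true = true
[2.2] NOT true = false
[2.3] false OR true = true
[2] true AND false AND true = false
[root] false OR false = false
Overall: false → declined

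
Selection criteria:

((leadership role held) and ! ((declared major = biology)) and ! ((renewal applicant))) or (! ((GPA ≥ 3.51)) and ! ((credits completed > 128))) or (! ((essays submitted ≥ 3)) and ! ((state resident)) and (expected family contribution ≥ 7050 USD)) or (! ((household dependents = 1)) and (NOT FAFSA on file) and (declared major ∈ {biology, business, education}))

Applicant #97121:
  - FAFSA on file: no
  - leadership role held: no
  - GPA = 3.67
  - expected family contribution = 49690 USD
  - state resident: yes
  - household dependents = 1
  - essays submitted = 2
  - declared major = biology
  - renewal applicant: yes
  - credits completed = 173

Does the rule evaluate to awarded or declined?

Declined

Atomic conditions:
  leadership role held: no → false
  declared major = biology: biology == biology is true
  renewal applicant: yes → true
  GPA ≥ 3.51: 3.67 ≥ 3.51 is true
  credits completed > 128: 173 > 128 is true
  essays submitted ≥ 3: 2 ≥ 3 is false
  state resident: yes → true
  expected family contribution ≥ 7050 USD: 49690 ≥ 7050 is true
  household dependents = 1: 1 == 1 is true
  NOT FAFSA on file: no → true
  declared major ∈ {biology, business, education}: biology is in the set → true
Combine:
[1.2] NOT true = false
[1.3] NOT true = false
[1] false AND false AND false = false
[2.1] NOT true = false
[2.2] NOT true = false
[2] false AND false = false
[3.1] NOT false = true
[3.2] NOT true = false
[3] true AND false AND true = false
[4.1] NOT true = false
[4] false AND true AND true = false
[root] false OR false OR false OR false = false
Overall: false → declined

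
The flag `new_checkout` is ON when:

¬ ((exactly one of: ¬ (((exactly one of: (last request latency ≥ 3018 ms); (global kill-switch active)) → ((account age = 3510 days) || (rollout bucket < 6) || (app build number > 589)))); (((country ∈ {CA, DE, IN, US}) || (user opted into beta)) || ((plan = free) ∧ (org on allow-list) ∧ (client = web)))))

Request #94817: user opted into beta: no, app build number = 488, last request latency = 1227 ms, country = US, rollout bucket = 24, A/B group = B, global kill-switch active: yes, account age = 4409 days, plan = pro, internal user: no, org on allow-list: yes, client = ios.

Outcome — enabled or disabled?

Enabled

Atomic conditions:
  last request latency ≥ 3018 ms: 1227 ≥ 3018 is false
  global kill-switch active: yes → true
  account age = 3510 days: 4409 == 3510 is false
  rollout bucket < 6: 24 < 6 is false
  app build number > 589: 488 > 589 is false
  country ∈ {CA, DE, IN, US}: US is in the set → true
  user opted into beta: no → false
  plan = free: pro == free is false
  org on allow-list: yes → true
  client = web: ios == web is false
Combine:
[1.1.1.1] exactly-one(false, true) = true
[1.1.1.2] false OR false OR false = false
[1.1.1] true → false = false
[1.1] NOT false = true
[1.2.1] true OR false = true
[1.2.2] false AND true AND false = false
[1.2] true OR false = true
[1] exactly-one(true, true) = false
[root] NOT false = true
Overall: true → enabled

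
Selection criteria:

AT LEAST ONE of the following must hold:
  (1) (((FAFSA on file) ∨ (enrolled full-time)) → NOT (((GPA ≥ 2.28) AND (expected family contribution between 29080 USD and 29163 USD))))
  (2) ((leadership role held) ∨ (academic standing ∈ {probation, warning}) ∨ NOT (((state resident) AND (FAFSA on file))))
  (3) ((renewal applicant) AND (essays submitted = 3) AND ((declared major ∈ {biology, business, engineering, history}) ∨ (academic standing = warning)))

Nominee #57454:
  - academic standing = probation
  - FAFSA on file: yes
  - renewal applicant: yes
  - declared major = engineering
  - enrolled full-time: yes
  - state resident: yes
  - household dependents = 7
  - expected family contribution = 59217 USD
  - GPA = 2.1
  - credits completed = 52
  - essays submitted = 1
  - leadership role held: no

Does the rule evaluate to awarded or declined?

Awarded

Atomic conditions:
  FAFSA on file: yes → true
  enrolled full-time: yes → true
  GPA ≥ 2.28: 2.1 ≥ 2.28 is false
  expected family contribution between 29080 USD and 29163 USD: 59217 in [29080, 29163] is false
  leadership role held: no → false
  academic standing ∈ {probation, warning}: probation is in the set → true
  state resident: yes → true
  renewal applicant: yes → true
  essays submitted = 3: 1 == 3 is false
  declared major ∈ {biology, business, engineering, history}: engineering is in the set → true
  academic standing = warning: probation == warning is false
Combine:
[1.1] true OR true = true
[1.2.1] false AND false = false
[1.2] NOT false = true
[1] true → true = true
[2.3.1] true AND true = true
[2.3] NOT true = false
[2] false OR true OR false = true
[3.3] true OR false = true
[3] true AND false AND true = false
[root] true OR true OR false = true
Overall: true → awarded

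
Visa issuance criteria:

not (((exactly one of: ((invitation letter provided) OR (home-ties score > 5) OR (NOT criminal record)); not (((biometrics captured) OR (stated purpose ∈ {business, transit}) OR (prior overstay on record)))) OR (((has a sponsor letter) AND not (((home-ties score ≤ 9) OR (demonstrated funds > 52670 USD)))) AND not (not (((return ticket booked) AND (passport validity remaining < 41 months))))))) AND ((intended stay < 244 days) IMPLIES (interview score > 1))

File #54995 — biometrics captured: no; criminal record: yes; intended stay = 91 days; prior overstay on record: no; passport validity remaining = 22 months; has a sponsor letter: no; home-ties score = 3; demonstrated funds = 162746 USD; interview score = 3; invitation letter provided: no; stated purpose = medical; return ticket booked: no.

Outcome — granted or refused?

Refused

Atomic conditions:
  invitation letter provided: no → false
  home-ties score > 5: 3 > 5 is false
  NOT criminal record: yes → false
  biometrics captured: no → false
  stated purpose ∈ {business, transit}: medical is not in the set → false
  prior overstay on record: no → false
  has a sponsor letter: no → false
  home-ties score ≤ 9: 3 ≤ 9 is true
  demonstrated funds > 52670 USD: 162746 > 52670 is true
  return ticket booked: no → false
  passport validity remaining < 41 months: 22 < 41 is true
  intended stay < 244 days: 91 < 244 is true
  interview score > 1: 3 > 1 is true
Combine:
[1.1.1.1] false OR false OR false = false
[1.1.1.2.1] false OR false OR false = false
[1.1.1.2] NOT false = true
[1.1.1] exactly-one(false, true) = true
[1.1.2.1.2.1] true OR true = true
[1.1.2.1.2] NOT true = false
[1.1.2.1] false AND false = false
[1.1.2.2.1.1] false AND true = false
[1.1.2.2.1] NOT false = true
[1.1.2.2] NOT true = false
[1.1.2] false AND false = false
[1.1] true OR false = true
[1] NOT true = false
[2] true → true = true
[root] false AND true = false
Overall: false → refused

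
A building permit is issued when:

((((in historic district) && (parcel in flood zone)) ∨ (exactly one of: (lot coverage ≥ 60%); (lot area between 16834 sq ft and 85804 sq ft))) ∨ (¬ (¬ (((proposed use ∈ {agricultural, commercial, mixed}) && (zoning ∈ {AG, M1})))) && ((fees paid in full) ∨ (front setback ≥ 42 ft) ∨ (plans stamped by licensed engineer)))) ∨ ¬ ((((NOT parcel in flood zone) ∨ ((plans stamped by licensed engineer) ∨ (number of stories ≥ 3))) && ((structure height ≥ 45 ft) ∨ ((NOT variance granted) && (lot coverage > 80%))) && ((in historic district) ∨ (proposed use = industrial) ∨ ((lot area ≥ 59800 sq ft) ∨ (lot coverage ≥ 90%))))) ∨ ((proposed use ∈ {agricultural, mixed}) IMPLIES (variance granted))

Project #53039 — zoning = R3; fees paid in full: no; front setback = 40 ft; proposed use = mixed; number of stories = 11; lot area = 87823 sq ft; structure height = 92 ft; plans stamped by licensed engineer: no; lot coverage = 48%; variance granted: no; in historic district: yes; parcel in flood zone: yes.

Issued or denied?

Atomic conditions:
  in historic district: yes → true
  parcel in flood zone: yes → true
  lot coverage ≥ 60%: 48 ≥ 60 is false
  lot area between 16834 sq ft and 85804 sq ft: 87823 in [16834, 85804] is false
  proposed use ∈ {agricultural, commercial, mixed}: mixed is in the set → true
  zoning ∈ {AG, M1}: R3 is not in the set → false
  fees paid in full: no → false
  front setback ≥ 42 ft: 40 ≥ 42 is false
  plans stamped by licensed engineer: no → false
  NOT parcel in flood zone: yes → false
  number of stories ≥ 3: 11 ≥ 3 is true
  structure height ≥ 45 ft: 92 ≥ 45 is true
  NOT variance granted: no → true
  lot coverage > 80%: 48 > 80 is false
  proposed use = industrial: mixed == industrial is false
  lot area ≥ 59800 sq ft: 87823 ≥ 59800 is true
  lot coverage ≥ 90%: 48 ≥ 90 is false
  proposed use ∈ {agricultural, mixed}: mixed is in the set → true
  variance granted: no → false
Combine:
[1.1.1] true AND true = true
[1.1.2] exactly-one(false, false) = false
[1.1] true OR false = true
[1.2.1.1.1] true AND false = false
[1.2.1.1] NOT false = true
[1.2.1] NOT true = false
[1.2.2] false OR false OR false = false
[1.2] false AND false = false
[1] true OR false = true
[2.1.1.2] false OR true = true
[2.1.1] false OR true = true
[2.1.2.2] true AND false = false
[2.1.2] true OR false = true
[2.1.3.3] true OR false = true
[2.1.3] true OR false OR true = true
[2.1] true AND true AND true = true
[2] NOT true = false
[3] true → false = false
[root] true OR false OR false = true
Overall: true → issued

Issued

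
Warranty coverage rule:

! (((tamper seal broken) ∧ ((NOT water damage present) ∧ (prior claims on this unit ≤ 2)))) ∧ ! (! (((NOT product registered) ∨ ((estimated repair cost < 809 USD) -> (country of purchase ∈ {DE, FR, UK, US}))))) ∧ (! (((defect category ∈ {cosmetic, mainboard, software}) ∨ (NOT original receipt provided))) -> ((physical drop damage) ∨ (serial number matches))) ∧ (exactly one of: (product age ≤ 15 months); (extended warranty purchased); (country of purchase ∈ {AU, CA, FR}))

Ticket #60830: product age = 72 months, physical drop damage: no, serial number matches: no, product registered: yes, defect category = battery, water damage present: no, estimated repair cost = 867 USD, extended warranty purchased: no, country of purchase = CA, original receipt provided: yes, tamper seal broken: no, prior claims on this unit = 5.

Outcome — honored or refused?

Atomic conditions:
  tamper seal broken: no → false
  NOT water damage present: no → true
  prior claims on this unit ≤ 2: 5 ≤ 2 is false
  NOT product registered: yes → false
  estimated repair cost < 809 USD: 867 < 809 is false
  country of purchase ∈ {DE, FR, UK, US}: CA is not in the set → false
  defect category ∈ {cosmetic, mainboard, software}: battery is not in the set → false
  NOT original receipt provided: yes → false
  physical drop damage: no → false
  serial number matches: no → false
  product age ≤ 15 months: 72 ≤ 15 is false
  extended warranty purchased: no → false
  country of purchase ∈ {AU, CA, FR}: CA is in the set → true
Combine:
[1.1.2] true AND false = false
[1.1] false AND false = false
[1] NOT false = true
[2.1.1.2] false → false (antecedent false ⇒ implication holds) = true
[2.1.1] false OR true = true
[2.1] NOT true = false
[2] NOT false = true
[3.1.1] false OR false = false
[3.1] NOT false = true
[3.2] false OR false = false
[3] true → false = false
[4] exactly-one(false, false, true) = true
[root] true AND true AND false AND true = false
Overall: false → refused

Refused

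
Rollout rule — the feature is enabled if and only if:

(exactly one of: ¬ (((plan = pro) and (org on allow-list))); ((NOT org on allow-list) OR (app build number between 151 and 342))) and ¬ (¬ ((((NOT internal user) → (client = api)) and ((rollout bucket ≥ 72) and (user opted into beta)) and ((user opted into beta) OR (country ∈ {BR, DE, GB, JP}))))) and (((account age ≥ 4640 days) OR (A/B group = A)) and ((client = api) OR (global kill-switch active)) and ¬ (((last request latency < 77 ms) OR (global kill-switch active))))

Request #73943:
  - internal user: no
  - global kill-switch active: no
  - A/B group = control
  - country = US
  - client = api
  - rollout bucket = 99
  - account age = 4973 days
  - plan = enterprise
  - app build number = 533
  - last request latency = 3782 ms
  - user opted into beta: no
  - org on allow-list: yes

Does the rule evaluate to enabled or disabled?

Atomic conditions:
  plan = pro: enterprise == pro is false
  org on allow-list: yes → true
  NOT org on allow-list: yes → false
  app build number between 151 and 342: 533 in [151, 342] is false
  NOT internal user: no → true
  client = api: api == api is true
  rollout bucket ≥ 72: 99 ≥ 72 is true
  user opted into beta: no → false
  country ∈ {BR, DE, GB, JP}: US is not in the set → false
  account age ≥ 4640 days: 4973 ≥ 4640 is true
  A/B group = A: control == A is false
  global kill-switch active: no → false
  last request latency < 77 ms: 3782 < 77 is false
Combine:
[1.1.1] false AND true = false
[1.1] NOT false = true
[1.2] false OR false = false
[1] exactly-one(true, false) = true
[2.1.1.1] true → true = true
[2.1.1.2] true AND false = false
[2.1.1.3] false OR false = false
[2.1.1] true AND false AND false = false
[2.1] NOT false = true
[2] NOT true = false
[3.1] true OR false = true
[3.2] true OR false = true
[3.3.1] false OR false = false
[3.3] NOT false = true
[3] true AND true AND true = true
[root] true AND false AND true = false
Overall: false → disabled

Disabled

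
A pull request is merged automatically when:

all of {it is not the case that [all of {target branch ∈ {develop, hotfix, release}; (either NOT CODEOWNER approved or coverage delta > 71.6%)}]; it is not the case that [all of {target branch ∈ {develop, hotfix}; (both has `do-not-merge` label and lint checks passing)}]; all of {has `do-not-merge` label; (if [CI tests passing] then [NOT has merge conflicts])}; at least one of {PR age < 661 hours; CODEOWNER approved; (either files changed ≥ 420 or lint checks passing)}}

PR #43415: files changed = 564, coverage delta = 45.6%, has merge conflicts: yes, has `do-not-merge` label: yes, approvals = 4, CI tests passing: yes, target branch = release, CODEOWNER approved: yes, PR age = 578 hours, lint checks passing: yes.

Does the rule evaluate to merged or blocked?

Blocked

Atomic conditions:
  target branch ∈ {develop, hotfix, release}: release is in the set → true
  NOT CODEOWNER approved: yes → false
  coverage delta > 71.6%: 45.6 > 71.6 is false
  target branch ∈ {develop, hotfix}: release is not in the set → false
  has `do-not-merge` label: yes → true
  lint checks passing: yes → true
  CI tests passing: yes → true
  NOT has merge conflicts: yes → false
  PR age < 661 hours: 578 < 661 is true
  CODEOWNER approved: yes → true
  files changed ≥ 420: 564 ≥ 420 is true
Combine:
[1.1.2] false OR false = false
[1.1] true AND false = false
[1] NOT false = true
[2.1.2] true AND true = true
[2.1] false AND true = false
[2] NOT false = true
[3.2] true → false = false
[3] true AND false = false
[4.3] true OR true = true
[4] true OR true OR true = true
[root] true AND true AND false AND true = false
Overall: false → blocked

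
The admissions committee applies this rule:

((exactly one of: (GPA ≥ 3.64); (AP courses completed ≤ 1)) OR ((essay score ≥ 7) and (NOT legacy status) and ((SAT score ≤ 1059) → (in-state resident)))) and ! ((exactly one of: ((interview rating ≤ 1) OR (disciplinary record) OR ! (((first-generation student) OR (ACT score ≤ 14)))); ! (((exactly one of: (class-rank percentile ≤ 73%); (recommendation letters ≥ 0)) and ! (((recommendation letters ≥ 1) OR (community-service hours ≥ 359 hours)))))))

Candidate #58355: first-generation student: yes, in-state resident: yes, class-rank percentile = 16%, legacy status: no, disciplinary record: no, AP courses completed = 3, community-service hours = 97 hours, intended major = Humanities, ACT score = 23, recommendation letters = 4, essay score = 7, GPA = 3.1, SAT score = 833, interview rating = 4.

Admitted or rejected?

Rejected

Atomic conditions:
  GPA ≥ 3.64: 3.1 ≥ 3.64 is false
  AP courses completed ≤ 1: 3 ≤ 1 is false
  essay score ≥ 7: 7 ≥ 7 is true
  NOT legacy status: no → true
  SAT score ≤ 1059: 833 ≤ 1059 is true
  in-state resident: yes → true
  interview rating ≤ 1: 4 ≤ 1 is false
  disciplinary record: no → false
  first-generation student: yes → true
  ACT score ≤ 14: 23 ≤ 14 is false
  class-rank percentile ≤ 73%: 16 ≤ 73 is true
  recommendation letters ≥ 0: 4 ≥ 0 is true
  recommendation letters ≥ 1: 4 ≥ 1 is true
  community-service hours ≥ 359 hours: 97 ≥ 359 is false
Combine:
[1.1] exactly-one(false, false) = false
[1.2.3] true → true = true
[1.2] true AND true AND true = true
[1] false OR true = true
[2.1.1.3.1] true OR false = true
[2.1.1.3] NOT true = false
[2.1.1] false OR false OR false = false
[2.1.2.1.1] exactly-one(true, true) = false
[2.1.2.1.2.1] true OR false = true
[2.1.2.1.2] NOT true = false
[2.1.2.1] false AND false = false
[2.1.2] NOT false = true
[2.1] exactly-one(false, true) = true
[2] NOT true = false
[root] true AND false = false
Overall: false → rejected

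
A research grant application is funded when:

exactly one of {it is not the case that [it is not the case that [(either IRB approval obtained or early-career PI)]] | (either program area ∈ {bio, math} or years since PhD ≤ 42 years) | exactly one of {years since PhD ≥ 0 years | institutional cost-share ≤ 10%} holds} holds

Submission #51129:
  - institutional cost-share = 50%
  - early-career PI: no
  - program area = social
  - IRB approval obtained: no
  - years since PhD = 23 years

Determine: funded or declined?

Atomic conditions:
  IRB approval obtained: no → false
  early-career PI: no → false
  program area ∈ {bio, math}: social is not in the set → false
  years since PhD ≤ 42 years: 23 ≤ 42 is true
  years since PhD ≥ 0 years: 23 ≥ 0 is true
  institutional cost-share ≤ 10%: 50 ≤ 10 is false
Combine:
[1.1.1] false OR false = false
[1.1] NOT false = true
[1] NOT true = false
[2] false OR true = true
[3] exactly-one(true, false) = true
[root] exactly-one(false, true, true) = false
Overall: false → declined

Declined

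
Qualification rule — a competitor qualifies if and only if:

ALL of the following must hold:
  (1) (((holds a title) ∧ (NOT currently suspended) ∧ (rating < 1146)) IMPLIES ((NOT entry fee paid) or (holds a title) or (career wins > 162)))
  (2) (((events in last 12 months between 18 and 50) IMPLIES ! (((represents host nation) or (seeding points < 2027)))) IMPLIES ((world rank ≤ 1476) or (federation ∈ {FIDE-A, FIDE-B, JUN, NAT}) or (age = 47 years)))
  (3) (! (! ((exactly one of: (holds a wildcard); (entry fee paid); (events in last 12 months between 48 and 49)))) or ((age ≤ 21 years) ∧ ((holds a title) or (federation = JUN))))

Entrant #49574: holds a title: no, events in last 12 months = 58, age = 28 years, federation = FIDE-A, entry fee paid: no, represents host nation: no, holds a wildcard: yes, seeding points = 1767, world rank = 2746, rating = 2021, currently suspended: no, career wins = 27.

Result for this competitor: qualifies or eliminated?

Atomic conditions:
  holds a title: no → false
  NOT currently suspended: no → true
  rating < 1146: 2021 < 1146 is false
  NOT entry fee paid: no → true
  career wins > 162: 27 > 162 is false
  events in last 12 months between 18 and 50: 58 in [18, 50] is false
  represents host nation: no → false
  seeding points < 2027: 1767 < 2027 is true
  world rank ≤ 1476: 2746 ≤ 1476 is false
  federation ∈ {FIDE-A, FIDE-B, JUN, NAT}: FIDE-A is in the set → true
  age = 47 years: 28 == 47 is false
  holds a wildcard: yes → true
  entry fee paid: no → false
  events in last 12 months between 48 and 49: 58 in [48, 49] is false
  age ≤ 21 years: 28 ≤ 21 is false
  federation = JUN: FIDE-A == JUN is false
Combine:
[1.1] false AND true AND false = false
[1.2] true OR false OR false = true
[1] false → true (antecedent false ⇒ implication holds) = true
[2.1.2.1] false OR true = true
[2.1.2] NOT true = false
[2.1] false → false (antecedent false ⇒ implication holds) = true
[2.2] false OR true OR false = true
[2] true → true = true
[3.1.1.1] exactly-one(true, false, false) = true
[3.1.1] NOT true = false
[3.1] NOT false = true
[3.2.2] false OR false = false
[3.2] false AND false = false
[3] true OR false = true
[root] true AND true AND true = true
Overall: true → qualifies

Qualifies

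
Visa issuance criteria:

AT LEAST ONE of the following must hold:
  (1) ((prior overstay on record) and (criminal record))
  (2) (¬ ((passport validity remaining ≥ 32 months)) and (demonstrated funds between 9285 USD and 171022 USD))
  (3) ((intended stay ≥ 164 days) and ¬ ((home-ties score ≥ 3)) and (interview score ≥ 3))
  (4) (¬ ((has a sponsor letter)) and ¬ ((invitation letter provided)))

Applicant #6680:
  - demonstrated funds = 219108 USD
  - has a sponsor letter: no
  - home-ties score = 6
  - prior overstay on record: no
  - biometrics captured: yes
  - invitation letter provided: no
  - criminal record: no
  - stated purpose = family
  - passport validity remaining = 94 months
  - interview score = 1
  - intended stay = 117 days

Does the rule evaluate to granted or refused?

Atomic conditions:
  prior overstay on record: no → false
  criminal record: no → false
  passport validity remaining ≥ 32 months: 94 ≥ 32 is true
  demonstrated funds between 9285 USD and 171022 USD: 219108 in [9285, 171022] is false
  intended stay ≥ 164 days: 117 ≥ 164 is false
  home-ties score ≥ 3: 6 ≥ 3 is true
  interview score ≥ 3: 1 ≥ 3 is false
  has a sponsor letter: no → false
  invitation letter provided: no → false
Combine:
[1] false AND false = false
[2.1] NOT true = false
[2] false AND false = false
[3.2] NOT true = false
[3] false AND false AND false = false
[4.1] NOT false = true
[4.2] NOT false = true
[4] true AND true = true
[root] false OR false OR false OR true = true
Overall: true → granted

Granted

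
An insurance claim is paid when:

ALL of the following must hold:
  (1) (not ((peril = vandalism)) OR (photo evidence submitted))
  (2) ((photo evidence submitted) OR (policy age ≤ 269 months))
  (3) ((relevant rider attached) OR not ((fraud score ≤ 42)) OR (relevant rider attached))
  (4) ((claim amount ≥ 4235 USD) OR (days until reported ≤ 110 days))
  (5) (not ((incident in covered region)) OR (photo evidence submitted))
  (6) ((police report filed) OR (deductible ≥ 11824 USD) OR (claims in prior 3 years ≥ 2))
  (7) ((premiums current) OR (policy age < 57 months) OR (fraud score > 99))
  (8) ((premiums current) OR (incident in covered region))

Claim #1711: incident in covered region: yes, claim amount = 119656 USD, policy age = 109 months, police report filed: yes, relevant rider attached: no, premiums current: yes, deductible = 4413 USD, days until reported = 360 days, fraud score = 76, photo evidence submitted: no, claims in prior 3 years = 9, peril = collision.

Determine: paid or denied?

Denied

Atomic conditions:
  peril = vandalism: collision == vandalism is false
  photo evidence submitted: no → false
  policy age ≤ 269 months: 109 ≤ 269 is true
  relevant rider attached: no → false
  fraud score ≤ 42: 76 ≤ 42 is false
  claim amount ≥ 4235 USD: 119656 ≥ 4235 is true
  days until reported ≤ 110 days: 360 ≤ 110 is false
  incident in covered region: yes → true
  police report filed: yes → true
  deductible ≥ 11824 USD: 4413 ≥ 11824 is false
  claims in prior 3 years ≥ 2: 9 ≥ 2 is true
  premiums current: yes → true
  policy age < 57 months: 109 < 57 is false
  fraud score > 99: 76 > 99 is false
Combine:
[1.1] NOT false = true
[1] true OR false = true
[2] false OR true = true
[3.2] NOT false = true
[3] false OR true OR false = true
[4] true OR false = true
[5.1] NOT true = false
[5] false OR false = false
[6] true OR false OR true = true
[7] true OR false OR false = true
[8] true OR true = true
[root] true AND true AND true AND true AND false AND true AND true AND true = false
Overall: false → denied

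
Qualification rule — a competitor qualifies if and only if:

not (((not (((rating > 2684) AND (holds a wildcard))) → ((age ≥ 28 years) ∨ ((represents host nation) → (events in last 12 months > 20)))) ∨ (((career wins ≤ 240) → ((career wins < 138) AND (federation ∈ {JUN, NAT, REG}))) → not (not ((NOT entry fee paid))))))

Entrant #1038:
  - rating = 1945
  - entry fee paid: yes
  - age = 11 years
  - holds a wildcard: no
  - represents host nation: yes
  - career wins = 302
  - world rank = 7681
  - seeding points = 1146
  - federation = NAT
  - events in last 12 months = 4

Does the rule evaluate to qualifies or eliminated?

Qualifies

Atomic conditions:
  rating > 2684: 1945 > 2684 is false
  holds a wildcard: no → false
  age ≥ 28 years: 11 ≥ 28 is false
  represents host nation: yes → true
  events in last 12 months > 20: 4 > 20 is false
  career wins ≤ 240: 302 ≤ 240 is false
  career wins < 138: 302 < 138 is false
  federation ∈ {JUN, NAT, REG}: NAT is in the set → true
  NOT entry fee paid: yes → false
Combine:
[1.1.1.1] false AND false = false
[1.1.1] NOT false = true
[1.1.2.2] true → false = false
[1.1.2] false OR false = false
[1.1] true → false = false
[1.2.1.2] false AND true = false
[1.2.1] false → false (antecedent false ⇒ implication holds) = true
[1.2.2.1] NOT false = true
[1.2.2] NOT true = false
[1.2] true → false = false
[1] false OR false = false
[root] NOT false = true
Overall: true → qualifies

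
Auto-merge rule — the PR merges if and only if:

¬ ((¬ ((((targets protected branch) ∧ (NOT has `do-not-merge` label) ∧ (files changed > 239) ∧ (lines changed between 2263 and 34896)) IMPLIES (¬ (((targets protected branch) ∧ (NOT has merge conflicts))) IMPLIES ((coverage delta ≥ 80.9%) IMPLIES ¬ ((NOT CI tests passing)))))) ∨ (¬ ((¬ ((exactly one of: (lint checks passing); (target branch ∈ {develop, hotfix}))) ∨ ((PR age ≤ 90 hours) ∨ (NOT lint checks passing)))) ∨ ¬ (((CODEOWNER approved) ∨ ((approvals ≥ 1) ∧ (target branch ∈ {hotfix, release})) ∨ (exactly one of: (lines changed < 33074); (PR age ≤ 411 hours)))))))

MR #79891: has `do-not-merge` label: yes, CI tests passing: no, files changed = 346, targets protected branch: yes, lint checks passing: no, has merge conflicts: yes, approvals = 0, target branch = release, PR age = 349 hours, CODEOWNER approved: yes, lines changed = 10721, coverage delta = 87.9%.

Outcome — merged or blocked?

Merged

Atomic conditions:
  targets protected branch: yes → true
  NOT has `do-not-merge` label: yes → false
  files changed > 239: 346 > 239 is true
  lines changed between 2263 and 34896: 10721 in [2263, 34896] is true
  NOT has merge conflicts: yes → false
  coverage delta ≥ 80.9%: 87.9 ≥ 80.9 is true
  NOT CI tests passing: no → true
  lint checks passing: no → false
  target branch ∈ {develop, hotfix}: release is not in the set → false
  PR age ≤ 90 hours: 349 ≤ 90 is false
  NOT lint checks passing: no → true
  CODEOWNER approved: yes → true
  approvals ≥ 1: 0 ≥ 1 is false
  target branch ∈ {hotfix, release}: release is in the set → true
  lines changed < 33074: 10721 < 33074 is true
  PR age ≤ 411 hours: 349 ≤ 411 is true
Combine:
[1.1.1.1] true AND false AND true AND true = false
[1.1.1.2.1.1] true AND false = false
[1.1.1.2.1] NOT false = true
[1.1.1.2.2.2] NOT true = false
[1.1.1.2.2] true → false = false
[1.1.1.2] true → false = false
[1.1.1] false → false (antecedent false ⇒ implication holds) = true
[1.1] NOT true = false
[1.2.1.1.1.1] exactly-one(false, false) = false
[1.2.1.1.1] NOT false = true
[1.2.1.1.2] false OR true = true
[1.2.1.1] true OR true = true
[1.2.1] NOT true = false
[1.2.2.1.2] false AND true = false
[1.2.2.1.3] exactly-one(true, true) = false
[1.2.2.1] true OR false OR false = true
[1.2.2] NOT true = false
[1.2] false OR false = false
[1] false OR false = false
[root] NOT false = true
Overall: true → merged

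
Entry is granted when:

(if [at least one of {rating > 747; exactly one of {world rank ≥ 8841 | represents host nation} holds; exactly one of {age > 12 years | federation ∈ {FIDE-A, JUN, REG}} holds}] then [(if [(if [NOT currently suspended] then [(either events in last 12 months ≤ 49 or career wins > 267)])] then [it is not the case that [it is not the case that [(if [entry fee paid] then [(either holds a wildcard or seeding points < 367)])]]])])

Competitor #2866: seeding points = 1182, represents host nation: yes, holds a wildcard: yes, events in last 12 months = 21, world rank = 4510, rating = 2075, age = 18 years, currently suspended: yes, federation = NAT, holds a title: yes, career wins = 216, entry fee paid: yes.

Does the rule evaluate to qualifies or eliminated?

Qualifies

Atomic conditions:
  rating > 747: 2075 > 747 is true
  world rank ≥ 8841: 4510 ≥ 8841 is false
  represents host nation: yes → true
  age > 12 years: 18 > 12 is true
  federation ∈ {FIDE-A, JUN, REG}: NAT is not in the set → false
  NOT currently suspended: yes → false
  events in last 12 months ≤ 49: 21 ≤ 49 is true
  career wins > 267: 216 > 267 is false
  entry fee paid: yes → true
  holds a wildcard: yes → true
  seeding points < 367: 1182 < 367 is false
Combine:
[1.2] exactly-one(false, true) = true
[1.3] exactly-one(true, false) = true
[1] true OR true OR true = true
[2.1.2] true OR false = true
[2.1] false → true (antecedent false ⇒ implication holds) = true
[2.2.1.1.2] true OR false = true
[2.2.1.1] true → true = true
[2.2.1] NOT true = false
[2.2] NOT false = true
[2] true → true = true
[root] true → true = true
Overall: true → qualifies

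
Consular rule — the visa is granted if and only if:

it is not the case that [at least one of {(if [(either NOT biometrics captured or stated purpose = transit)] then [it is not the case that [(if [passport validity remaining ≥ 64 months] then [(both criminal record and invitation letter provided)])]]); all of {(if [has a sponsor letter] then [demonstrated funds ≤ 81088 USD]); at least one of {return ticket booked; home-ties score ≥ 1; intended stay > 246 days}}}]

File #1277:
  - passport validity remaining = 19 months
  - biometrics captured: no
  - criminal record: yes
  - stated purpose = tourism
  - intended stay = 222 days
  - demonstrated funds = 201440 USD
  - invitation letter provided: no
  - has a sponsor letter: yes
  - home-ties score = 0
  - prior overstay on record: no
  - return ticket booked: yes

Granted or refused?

Atomic conditions:
  NOT biometrics captured: no → true
  stated purpose = transit: tourism == transit is false
  passport validity remaining ≥ 64 months: 19 ≥ 64 is false
  criminal record: yes → true
  invitation letter provided: no → false
  has a sponsor letter: yes → true
  demonstrated funds ≤ 81088 USD: 201440 ≤ 81088 is false
  return ticket booked: yes → true
  home-ties score ≥ 1: 0 ≥ 1 is false
  intended stay > 246 days: 222 > 246 is false
Combine:
[1.1.1] true OR false = true
[1.1.2.1.2] true AND false = false
[1.1.2.1] false → false (antecedent false ⇒ implication holds) = true
[1.1.2] NOT true = false
[1.1] true → false = false
[1.2.1] true → false = false
[1.2.2] true OR false OR false = true
[1.2] false AND true = false
[1] false OR false = false
[root] NOT false = true
Overall: true → granted

Granted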